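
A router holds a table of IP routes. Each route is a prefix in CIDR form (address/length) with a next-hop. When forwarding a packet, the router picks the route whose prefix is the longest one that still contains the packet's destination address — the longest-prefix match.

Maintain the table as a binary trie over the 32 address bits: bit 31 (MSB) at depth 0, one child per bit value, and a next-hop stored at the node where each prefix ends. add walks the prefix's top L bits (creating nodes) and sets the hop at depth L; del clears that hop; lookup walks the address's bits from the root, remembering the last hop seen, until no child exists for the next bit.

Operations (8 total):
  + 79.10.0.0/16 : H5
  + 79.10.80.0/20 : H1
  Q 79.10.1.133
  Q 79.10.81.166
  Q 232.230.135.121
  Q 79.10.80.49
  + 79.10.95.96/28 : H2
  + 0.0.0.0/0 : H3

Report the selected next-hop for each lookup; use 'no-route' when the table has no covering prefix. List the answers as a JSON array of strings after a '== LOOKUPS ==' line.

Process each operation:
  add 79.10.0.0/16 -> H5 at depth 16
  add 79.10.80.0/20 -> H1 at depth 20
  lookup 79.10.1.133: bits 01001111000010100 walk d0:-→d1:-→d2:-→d3:-→d4:-→d5:-→d6:-→d7:-→d8:-→d9:-→d10:-→d11:-→d12:-→d13:-→d14:-→d15:-→d16:H5→d17:- -> H5
  lookup 79.10.81.166: bits 01001111000010100101 walk d0:-→d1:-→d2:-→d3:-→d4:-→d5:-→d6:-→d7:-→d8:-→d9:-→d10:-→d11:-→d12:-→d13:-→d14:-→d15:-→d16:H5→d17:-→d18:-→d19:-→d20:H1 -> H1
  lookup 232.230.135.121: bits ε walk d0:- -> no-route
  lookup 79.10.80.49: bits 01001111000010100101 walk d0:-→d1:-→d2:-→d3:-→d4:-→d5:-→d6:-→d7:-→d8:-→d9:-→d10:-→d11:-→d12:-→d13:-→d14:-→d15:-→d16:H5→d17:-→d18:-→d19:-→d20:H1 -> H1
  add 79.10.95.96/28 -> H2 at depth 28
  add 0.0.0.0/0 -> H3 at depth 0

== LOOKUPS ==
["H5","H1","no-route","H1"]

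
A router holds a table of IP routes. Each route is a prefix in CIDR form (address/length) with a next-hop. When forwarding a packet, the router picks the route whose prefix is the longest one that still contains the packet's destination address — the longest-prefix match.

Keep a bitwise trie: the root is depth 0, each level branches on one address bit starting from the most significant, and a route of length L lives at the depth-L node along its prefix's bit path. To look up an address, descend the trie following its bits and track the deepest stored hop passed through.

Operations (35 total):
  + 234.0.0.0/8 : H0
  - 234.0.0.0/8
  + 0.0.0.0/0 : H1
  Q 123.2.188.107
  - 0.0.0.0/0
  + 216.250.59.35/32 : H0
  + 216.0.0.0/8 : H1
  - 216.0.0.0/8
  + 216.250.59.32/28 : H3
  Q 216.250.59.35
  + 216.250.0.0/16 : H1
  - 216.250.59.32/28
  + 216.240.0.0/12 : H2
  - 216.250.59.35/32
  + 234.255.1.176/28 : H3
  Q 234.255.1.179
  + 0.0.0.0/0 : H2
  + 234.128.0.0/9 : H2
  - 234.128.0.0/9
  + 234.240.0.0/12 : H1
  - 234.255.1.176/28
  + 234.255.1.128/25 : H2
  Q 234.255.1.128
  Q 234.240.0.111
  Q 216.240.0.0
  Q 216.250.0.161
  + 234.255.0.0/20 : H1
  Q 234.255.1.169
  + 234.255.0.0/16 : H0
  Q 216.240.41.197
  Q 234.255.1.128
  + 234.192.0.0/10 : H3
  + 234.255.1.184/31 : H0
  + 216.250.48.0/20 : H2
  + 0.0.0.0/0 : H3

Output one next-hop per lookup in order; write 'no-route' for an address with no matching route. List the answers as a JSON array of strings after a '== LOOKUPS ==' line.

Process each operation:
  + 234.0.0.0/8 (H0) depth=8
  del 234.0.0.0/8 (clear depth 8)
  + 0.0.0.0/0 (H1) depth=0
  ? 123.2.188.107  path d0:H1  best=H1
  del 0.0.0.0/0 (clear depth 0)
  + 216.250.59.35/32 (H0) depth=32
  + 216.0.0.0/8 (H1) depth=8
  del 216.0.0.0/8 (clear depth 8)
  + 216.250.59.32/28 (H3) depth=28
  ? 216.250.59.35  path d0:-→d1:-→d2:-→d3:-→d4:-→d5:-→d6:-→d7:-→d8:-→d9:-→d10:-→d11:-→d12:-→d13:-→d14:-→d15:-→d16:-→d17:-→d18:-→d19:-→d20:-→d21:-→d22:-→d23:-→d24:-→d25:-→d26:-→d27:-→d28:H3→d29:-→d30:-→d31:-→d32:H0  best=H0
  + 216.250.0.0/16 (H1) depth=16
  del 216.250.59.32/28 (clear depth 28)
  + 216.240.0.0/12 (H2) depth=12
  del 216.250.59.35/32 (clear depth 32)
  + 234.255.1.176/28 (H3) depth=28
  ? 234.255.1.179  path d0:-→d1:-→d2:-→d3:-→d4:-→d5:-→d6:-→d7:-→d8:-→d9:-→d10:-→d11:-→d12:-→d13:-→d14:-→d15:-→d16:-→d17:-→d18:-→d19:-→d20:-→d21:-→d22:-→d23:-→d24:-→d25:-→d26:-→d27:-→d28:H3  best=H3
  + 0.0.0.0/0 (H2) depth=0
  + 234.128.0.0/9 (H2) depth=9
  del 234.128.0.0/9 (clear depth 9)
  + 234.240.0.0/12 (H1) depth=12
  del 234.255.1.176/28 (clear depth 28)
  + 234.255.1.128/25 (H2) depth=25
  ? 234.255.1.128  path d0:H2→d1:-→d2:-→d3:-→d4:-→d5:-→d6:-→d7:-→d8:-→d9:-→d10:-→d11:-→d12:H1→d13:-→d14:-→d15:-→d16:-→d17:-→d18:-→d19:-→d20:-→d21:-→d22:-→d23:-→d24:-→d25:H2→d26:-  best=H2
  ? 234.240.0.111  path d0:H2→d1:-→d2:-→d3:-→d4:-→d5:-→d6:-→d7:-→d8:-→d9:-→d10:-→d11:-→d12:H1  best=H1
  ? 216.240.0.0  path d0:H2→d1:-→d2:-→d3:-→d4:-→d5:-→d6:-→d7:-→d8:-→d9:-→d10:-→d11:-→d12:H2  best=H2
  ? 216.250.0.161  path d0:H2→d1:-→d2:-→d3:-→d4:-→d5:-→d6:-→d7:-→d8:-→d9:-→d10:-→d11:-→d12:H2→d13:-→d14:-→d15:-→d16:H1→d17:-→d18:-  best=H1
  + 234.255.0.0/20 (H1) depth=20
  ? 234.255.1.169  path d0:H2→d1:-→d2:-→d3:-→d4:-→d5:-→d6:-→d7:-→d8:-→d9:-→d10:-→d11:-→d12:H1→d13:-→d14:-→d15:-→d16:-→d17:-→d18:-→d19:-→d20:H1→d21:-→d22:-→d23:-→d24:-→d25:H2→d26:-→d27:-  best=H2
  + 234.255.0.0/16 (H0) depth=16
  ? 216.240.41.197  path d0:H2→d1:-→d2:-→d3:-→d4:-→d5:-→d6:-→d7:-→d8:-→d9:-→d10:-→d11:-→d12:H2  best=H2
  ? 234.255.1.128  path d0:H2→d1:-→d2:-→d3:-→d4:-→d5:-→d6:-→d7:-→d8:-→d9:-→d10:-→d11:-→d12:H1→d13:-→d14:-→d15:-→d16:H0→d17:-→d18:-→d19:-→d20:H1→d21:-→d22:-→d23:-→d24:-→d25:H2→d26:-  best=H2
  + 234.192.0.0/10 (H3) depth=10
  + 234.255.1.184/31 (H0) depth=31
  + 216.250.48.0/20 (H2) depth=20
  + 0.0.0.0/0 (H3) depth=0

== LOOKUPS ==
["H1","H0","H3","H2","H1","H2","H1","H2","H2","H2"]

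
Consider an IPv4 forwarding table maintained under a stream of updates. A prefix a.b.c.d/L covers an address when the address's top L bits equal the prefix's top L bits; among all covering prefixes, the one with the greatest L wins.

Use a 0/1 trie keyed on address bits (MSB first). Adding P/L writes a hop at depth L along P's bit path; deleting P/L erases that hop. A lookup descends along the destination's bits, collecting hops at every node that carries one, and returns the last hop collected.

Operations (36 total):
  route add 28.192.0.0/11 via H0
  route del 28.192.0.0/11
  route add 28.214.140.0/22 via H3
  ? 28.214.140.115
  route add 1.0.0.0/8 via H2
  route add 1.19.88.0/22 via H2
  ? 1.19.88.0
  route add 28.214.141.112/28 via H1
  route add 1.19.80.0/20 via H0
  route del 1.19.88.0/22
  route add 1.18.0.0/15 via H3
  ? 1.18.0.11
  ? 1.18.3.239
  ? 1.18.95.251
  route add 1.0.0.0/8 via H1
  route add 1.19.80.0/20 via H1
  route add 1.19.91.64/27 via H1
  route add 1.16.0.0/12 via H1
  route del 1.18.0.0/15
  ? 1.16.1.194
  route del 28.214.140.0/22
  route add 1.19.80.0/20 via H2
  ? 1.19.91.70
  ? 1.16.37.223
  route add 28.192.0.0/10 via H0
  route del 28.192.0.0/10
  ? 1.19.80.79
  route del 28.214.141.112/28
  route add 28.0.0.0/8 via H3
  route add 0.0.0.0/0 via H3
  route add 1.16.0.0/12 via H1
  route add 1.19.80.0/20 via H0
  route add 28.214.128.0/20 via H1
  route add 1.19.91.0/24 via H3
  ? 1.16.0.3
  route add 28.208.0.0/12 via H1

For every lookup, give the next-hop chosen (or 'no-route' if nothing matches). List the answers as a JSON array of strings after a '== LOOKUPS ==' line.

Process each operation:
  add 28.192.0.0/11 -> H0 at depth 11
  - 28.192.0.0/11 clear@11
  add 28.214.140.0/22 -> H3 at depth 22
  lookup 28.214.140.115: bits 0001110011010110100011 walk d0:-→d1:-→d2:-→d3:-→d4:-→d5:-→d6:-→d7:-→d8:-→d9:-→d10:-→d11:-→d12:-→d13:-→d14:-→d15:-→d16:-→d17:-→d18:-→d19:-→d20:-→d21:-→d22:H3 -> H3
  add 1.0.0.0/8 -> H2 at depth 8
  add 1.19.88.0/22 -> H2 at depth 22
  lookup 1.19.88.0: bits 0000000100010011010110 walk d0:-→d1:-→d2:-→d3:-→d4:-→d5:-→d6:-→d7:-→d8:H2→d9:-→d10:-→d11:-→d12:-→d13:-→d14:-→d15:-→d16:-→d17:-→d18:-→d19:-→d20:-→d21:-→d22:H2 -> H2
  add 28.214.141.112/28 -> H1 at depth 28
  add 1.19.80.0/20 -> H0 at depth 20
  - 1.19.88.0/22 clear@22
  add 1.18.0.0/15 -> H3 at depth 15
  lookup 1.18.0.11: bits 000000010001001 walk d0:-→d1:-→d2:-→d3:-→d4:-→d5:-→d6:-→d7:-→d8:H2→d9:-→d10:-→d11:-→d12:-→d13:-→d14:-→d15:H3 -> H3
  lookup 1.18.3.239: bits 000000010001001 walk d0:-→d1:-→d2:-→d3:-→d4:-→d5:-→d6:-→d7:-→d8:H2→d9:-→d10:-→d11:-→d12:-→d13:-→d14:-→d15:H3 -> H3
  lookup 1.18.95.251: bits 000000010001001 walk d0:-→d1:-→d2:-→d3:-→d4:-→d5:-→d6:-→d7:-→d8:H2→d9:-→d10:-→d11:-→d12:-→d13:-→d14:-→d15:H3 -> H3
  add 1.0.0.0/8 -> H1 at depth 8
  add 1.19.80.0/20 -> H1 at depth 20
  add 1.19.91.64/27 -> H1 at depth 27
  add 1.16.0.0/12 -> H1 at depth 12
  - 1.18.0.0/15 clear@15
  lookup 1.16.1.194: bits 00000001000100 walk d0:-→d1:-→d2:-→d3:-→d4:-→d5:-→d6:-→d7:-→d8:H1→d9:-→d10:-→d11:-→d12:H1→d13:-→d14:- -> H1
  - 28.214.140.0/22 clear@22
  add 1.19.80.0/20 -> H2 at depth 20
  lookup 1.19.91.70: bits 000000010001001101011011010 walk d0:-→d1:-→d2:-→d3:-→d4:-→d5:-→d6:-→d7:-→d8:H1→d9:-→d10:-→d11:-→d12:H1→d13:-→d14:-→d15:-→d16:-→d17:-→d18:-→d19:-→d20:H2→d21:-→d22:-→d23:-→d24:-→d25:-→d26:-→d27:H1 -> H1
  lookup 1.16.37.223: bits 00000001000100 walk d0:-→d1:-→d2:-→d3:-→d4:-→d5:-→d6:-→d7:-→d8:H1→d9:-→d10:-→d11:-→d12:H1→d13:-→d14:- -> H1
  add 28.192.0.0/10 -> H0 at depth 10
  - 28.192.0.0/10 clear@10
  lookup 1.19.80.79: bits 00000001000100110101 walk d0:-→d1:-→d2:-→d3:-→d4:-→d5:-→d6:-→d7:-→d8:H1→d9:-→d10:-→d11:-→d12:H1→d13:-→d14:-→d15:-→d16:-→d17:-→d18:-→d19:-→d20:H2 -> H2
  - 28.214.141.112/28 clear@28
  add 28.0.0.0/8 -> H3 at depth 8
  add 0.0.0.0/0 -> H3 at depth 0
  add 1.16.0.0/12 -> H1 at depth 12
  add 1.19.80.0/20 -> H0 at depth 20
  add 28.214.128.0/20 -> H1 at depth 20
  add 1.19.91.0/24 -> H3 at depth 24
  lookup 1.16.0.3: bits 00000001000100 walk d0:H3→d1:-→d2:-→d3:-→d4:-→d5:-→d6:-→d7:-→d8:H1→d9:-→d10:-→d11:-→d12:H1→d13:-→d14:- -> H1
  add 28.208.0.0/12 -> H1 at depth 12

== LOOKUPS ==
["H3","H2","H3","H3","H3","H1","H1","H1","H2","H1"]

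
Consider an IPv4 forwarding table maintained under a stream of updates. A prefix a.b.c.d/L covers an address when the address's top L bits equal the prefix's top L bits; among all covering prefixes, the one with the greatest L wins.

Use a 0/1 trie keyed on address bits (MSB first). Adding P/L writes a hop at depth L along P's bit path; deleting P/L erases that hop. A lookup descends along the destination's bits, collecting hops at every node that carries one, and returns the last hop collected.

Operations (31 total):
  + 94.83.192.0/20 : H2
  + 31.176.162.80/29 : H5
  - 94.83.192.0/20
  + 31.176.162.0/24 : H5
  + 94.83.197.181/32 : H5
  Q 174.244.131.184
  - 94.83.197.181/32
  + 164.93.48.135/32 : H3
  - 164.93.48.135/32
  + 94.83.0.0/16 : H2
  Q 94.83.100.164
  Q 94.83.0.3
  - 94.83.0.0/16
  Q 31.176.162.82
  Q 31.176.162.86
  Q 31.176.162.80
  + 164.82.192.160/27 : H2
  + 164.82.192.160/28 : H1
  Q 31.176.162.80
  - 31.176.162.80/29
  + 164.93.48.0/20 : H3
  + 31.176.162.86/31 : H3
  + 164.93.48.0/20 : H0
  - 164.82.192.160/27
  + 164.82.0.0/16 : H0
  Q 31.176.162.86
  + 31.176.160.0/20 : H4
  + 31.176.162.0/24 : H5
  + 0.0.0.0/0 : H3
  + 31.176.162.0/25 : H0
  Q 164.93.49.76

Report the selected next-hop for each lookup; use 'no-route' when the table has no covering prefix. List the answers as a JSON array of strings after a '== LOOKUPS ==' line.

Apply in order:
  + 94.83.192.0/20 (H2) depth=20
  + 31.176.162.80/29 (H5) depth=29
  - 94.83.192.0/20 clear@20
  + 31.176.162.0/24 (H5) depth=24
  + 94.83.197.181/32 (H5) depth=32
  Q 174.244.131.184: descend ε ; hops seen [∅] ; pick no-route
  - 94.83.197.181/32 clear@32
  + 164.93.48.135/32 (H3) depth=32
  - 164.93.48.135/32 clear@32
  + 94.83.0.0/16 (H2) depth=16
  Q 94.83.100.164: descend 0101111001010011 ; hops seen [H2] ; pick H2
  Q 94.83.0.3: descend 0101111001010011 ; hops seen [H2] ; pick H2
  - 94.83.0.0/16 clear@16
  Q 31.176.162.82: descend 00011111101100001010001001010 ; hops seen [H5,H5] ; pick H5
  Q 31.176.162.86: descend 00011111101100001010001001010 ; hops seen [H5,H5] ; pick H5
  Q 31.176.162.80: descend 00011111101100001010001001010 ; hops seen [H5,H5] ; pick H5
  + 164.82.192.160/27 (H2) depth=27
  + 164.82.192.160/28 (H1) depth=28
  Q 31.176.162.80: descend 00011111101100001010001001010 ; hops seen [H5,H5] ; pick H5
  - 31.176.162.80/29 clear@29
  + 164.93.48.0/20 (H3) depth=20
  + 31.176.162.86/31 (H3) depth=31
  + 164.93.48.0/20 (H0) depth=20
  - 164.82.192.160/27 clear@27
  + 164.82.0.0/16 (H0) depth=16
  Q 31.176.162.86: descend 0001111110110000101000100101011 ; hops seen [H5,H3] ; pick H3
  + 31.176.160.0/20 (H4) depth=20
  + 31.176.162.0/24 (H5) depth=24
  + 0.0.0.0/0 (H3) depth=0
  + 31.176.162.0/25 (H0) depth=25
  Q 164.93.49.76: descend 10100100010111010011000 ; hops seen [H3,H0] ; pick H0

== LOOKUPS ==
["no-route","H2","H2","H5","H5","H5","H5","H3","H0"]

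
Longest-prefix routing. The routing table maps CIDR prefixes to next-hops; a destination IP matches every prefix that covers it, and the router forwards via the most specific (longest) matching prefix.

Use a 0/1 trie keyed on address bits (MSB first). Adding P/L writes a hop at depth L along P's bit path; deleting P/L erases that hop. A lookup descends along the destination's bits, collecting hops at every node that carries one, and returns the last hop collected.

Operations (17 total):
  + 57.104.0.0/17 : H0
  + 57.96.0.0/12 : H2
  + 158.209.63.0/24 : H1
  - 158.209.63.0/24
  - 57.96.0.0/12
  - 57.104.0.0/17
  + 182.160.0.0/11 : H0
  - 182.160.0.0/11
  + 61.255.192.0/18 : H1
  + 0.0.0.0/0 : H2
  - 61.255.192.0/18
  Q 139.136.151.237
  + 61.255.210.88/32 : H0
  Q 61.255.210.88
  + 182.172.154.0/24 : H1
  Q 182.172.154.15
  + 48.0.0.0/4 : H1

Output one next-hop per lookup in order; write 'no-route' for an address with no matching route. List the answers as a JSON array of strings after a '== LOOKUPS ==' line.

Apply in order:
  add 57.104.0.0/17 -> H0 at depth 17
  add 57.96.0.0/12 -> H2 at depth 12
  add 158.209.63.0/24 -> H1 at depth 24
  del 158.209.63.0/24 (clear depth 24)
  del 57.96.0.0/12 (clear depth 12)
  del 57.104.0.0/17 (clear depth 17)
  add 182.160.0.0/11 -> H0 at depth 11
  del 182.160.0.0/11 (clear depth 11)
  add 61.255.192.0/18 -> H1 at depth 18
  add 0.0.0.0/0 -> H2 at depth 0
  del 61.255.192.0/18 (clear depth 18)
  Q 139.136.151.237: descend 100 ; hops seen [H2] ; pick H2
  add 61.255.210.88/32 -> H0 at depth 32
  Q 61.255.210.88: descend 00111101111111111101001001011000 ; hops seen [H2,H0] ; pick H0
  add 182.172.154.0/24 -> H1 at depth 24
  Q 182.172.154.15: descend 101101101010110010011010 ; hops seen [H2,H1] ; pick H1
  add 48.0.0.0/4 -> H1 at depth 4

== LOOKUPS ==
["H2","H0","H1"]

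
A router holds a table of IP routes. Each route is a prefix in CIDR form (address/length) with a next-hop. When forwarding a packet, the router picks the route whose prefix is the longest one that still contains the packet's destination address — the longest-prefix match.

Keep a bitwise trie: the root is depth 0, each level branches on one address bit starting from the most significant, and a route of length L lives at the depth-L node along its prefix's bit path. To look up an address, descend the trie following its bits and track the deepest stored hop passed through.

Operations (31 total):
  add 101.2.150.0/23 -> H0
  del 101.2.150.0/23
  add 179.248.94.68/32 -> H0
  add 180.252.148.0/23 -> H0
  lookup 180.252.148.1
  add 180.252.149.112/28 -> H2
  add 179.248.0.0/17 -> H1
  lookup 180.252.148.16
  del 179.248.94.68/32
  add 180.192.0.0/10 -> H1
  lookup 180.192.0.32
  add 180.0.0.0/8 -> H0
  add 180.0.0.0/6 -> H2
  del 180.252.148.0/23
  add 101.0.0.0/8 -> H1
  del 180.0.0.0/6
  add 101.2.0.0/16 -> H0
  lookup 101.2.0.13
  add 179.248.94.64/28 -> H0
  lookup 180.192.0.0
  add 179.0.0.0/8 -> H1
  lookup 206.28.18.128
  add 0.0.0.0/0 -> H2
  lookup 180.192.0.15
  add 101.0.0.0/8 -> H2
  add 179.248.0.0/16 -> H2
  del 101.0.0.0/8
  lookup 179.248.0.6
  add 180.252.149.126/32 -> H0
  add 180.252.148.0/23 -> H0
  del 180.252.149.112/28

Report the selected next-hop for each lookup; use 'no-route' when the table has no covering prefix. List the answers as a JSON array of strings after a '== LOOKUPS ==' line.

Apply in order:
  + 101.2.150.0/23 (H0) depth=23
  del 101.2.150.0/23 (clear depth 23)
  + 179.248.94.68/32 (H0) depth=32
  + 180.252.148.0/23 (H0) depth=23
  ? 180.252.148.1  path d0:-→d1:-→d2:-→d3:-→d4:-→d5:-→d6:-→d7:-→d8:-→d9:-→d10:-→d11:-→d12:-→d13:-→d14:-→d15:-→d16:-→d17:-→d18:-→d19:-→d20:-→d21:-→d22:-→d23:H0  best=H0
  + 180.252.149.112/28 (H2) depth=28
  + 179.248.0.0/17 (H1) depth=17
  ? 180.252.148.16  path d0:-→d1:-→d2:-→d3:-→d4:-→d5:-→d6:-→d7:-→d8:-→d9:-→d10:-→d11:-→d12:-→d13:-→d14:-→d15:-→d16:-→d17:-→d18:-→d19:-→d20:-→d21:-→d22:-→d23:H0  best=H0
  del 179.248.94.68/32 (clear depth 32)
  + 180.192.0.0/10 (H1) depth=10
  ? 180.192.0.32  path d0:-→d1:-→d2:-→d3:-→d4:-→d5:-→d6:-→d7:-→d8:-→d9:-→d10:H1  best=H1
  + 180.0.0.0/8 (H0) depth=8
  + 180.0.0.0/6 (H2) depth=6
  del 180.252.148.0/23 (clear depth 23)
  + 101.0.0.0/8 (H1) depth=8
  del 180.0.0.0/6 (clear depth 6)
  + 101.2.0.0/16 (H0) depth=16
  ? 101.2.0.13  path d0:-→d1:-→d2:-→d3:-→d4:-→d5:-→d6:-→d7:-→d8:H1→d9:-→d10:-→d11:-→d12:-→d13:-→d14:-→d15:-→d16:H0  best=H0
  + 179.248.94.64/28 (H0) depth=28
  ? 180.192.0.0  path d0:-→d1:-→d2:-→d3:-→d4:-→d5:-→d6:-→d7:-→d8:H0→d9:-→d10:H1  best=H1
  + 179.0.0.0/8 (H1) depth=8
  ? 206.28.18.128  path d0:-→d1:-  best=no-route
  + 0.0.0.0/0 (H2) depth=0
  ? 180.192.0.15  path d0:H2→d1:-→d2:-→d3:-→d4:-→d5:-→d6:-→d7:-→d8:H0→d9:-→d10:H1  best=H1
  + 101.0.0.0/8 (H2) depth=8
  + 179.248.0.0/16 (H2) depth=16
  del 101.0.0.0/8 (clear depth 8)
  ? 179.248.0.6  path d0:H2→d1:-→d2:-→d3:-→d4:-→d5:-→d6:-→d7:-→d8:H1→d9:-→d10:-→d11:-→d12:-→d13:-→d14:-→d15:-→d16:H2→d17:H1  best=H1
  + 180.252.149.126/32 (H0) depth=32
  + 180.252.148.0/23 (H0) depth=23
  del 180.252.149.112/28 (clear depth 28)

== LOOKUPS ==
["H0","H0","H1","H0","H1","no-route","H1","H1"]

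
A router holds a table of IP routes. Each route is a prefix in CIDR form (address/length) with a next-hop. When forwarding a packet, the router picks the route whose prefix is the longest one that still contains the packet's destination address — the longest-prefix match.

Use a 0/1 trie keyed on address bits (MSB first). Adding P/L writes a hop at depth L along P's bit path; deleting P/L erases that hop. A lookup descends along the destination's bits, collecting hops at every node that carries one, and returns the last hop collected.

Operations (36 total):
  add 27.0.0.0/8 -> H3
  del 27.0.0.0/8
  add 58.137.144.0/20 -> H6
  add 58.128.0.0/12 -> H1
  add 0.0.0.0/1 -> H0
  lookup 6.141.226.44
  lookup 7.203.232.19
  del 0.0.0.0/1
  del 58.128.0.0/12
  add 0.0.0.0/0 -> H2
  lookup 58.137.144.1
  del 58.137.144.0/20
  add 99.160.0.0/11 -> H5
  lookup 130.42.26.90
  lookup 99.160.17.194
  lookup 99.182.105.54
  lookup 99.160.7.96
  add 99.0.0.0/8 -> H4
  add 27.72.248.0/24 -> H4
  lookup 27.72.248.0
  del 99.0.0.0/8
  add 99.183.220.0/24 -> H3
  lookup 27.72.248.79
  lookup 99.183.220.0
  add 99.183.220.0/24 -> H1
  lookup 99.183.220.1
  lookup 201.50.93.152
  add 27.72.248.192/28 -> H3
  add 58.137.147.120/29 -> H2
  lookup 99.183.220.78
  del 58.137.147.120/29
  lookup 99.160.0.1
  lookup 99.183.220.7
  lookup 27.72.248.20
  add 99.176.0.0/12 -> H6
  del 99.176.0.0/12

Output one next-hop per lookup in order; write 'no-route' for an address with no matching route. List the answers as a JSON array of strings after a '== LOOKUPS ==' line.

Trace:
  add 27.0.0.0/8 -> H3 at depth 8
  - 27.0.0.0/8 clear@8
  add 58.137.144.0/20 -> H6 at depth 20
  add 58.128.0.0/12 -> H1 at depth 12
  add 0.0.0.0/1 -> H0 at depth 1
  ? 6.141.226.44  path d0:-→d1:H0→d2:-→d3:-  best=H0
  ? 7.203.232.19  path d0:-→d1:H0→d2:-→d3:-  best=H0
  - 0.0.0.0/1 clear@1
  - 58.128.0.0/12 clear@12
  add 0.0.0.0/0 -> H2 at depth 0
  ? 58.137.144.1  path d0:H2→d1:-→d2:-→d3:-→d4:-→d5:-→d6:-→d7:-→d8:-→d9:-→d10:-→d11:-→d12:-→d13:-→d14:-→d15:-→d16:-→d17:-→d18:-→d19:-→d20:H6  best=H6
  - 58.137.144.0/20 clear@20
  add 99.160.0.0/11 -> H5 at depth 11
  ? 130.42.26.90  path d0:H2  best=H2
  ? 99.160.17.194  path d0:H2→d1:-→d2:-→d3:-→d4:-→d5:-→d6:-→d7:-→d8:-→d9:-→d10:-→d11:H5  best=H5
  ? 99.182.105.54  path d0:H2→d1:-→d2:-→d3:-→d4:-→d5:-→d6:-→d7:-→d8:-→d9:-→d10:-→d11:H5  best=H5
  ? 99.160.7.96  path d0:H2→d1:-→d2:-→d3:-→d4:-→d5:-→d6:-→d7:-→d8:-→d9:-→d10:-→d11:H5  best=H5
  add 99.0.0.0/8 -> H4 at depth 8
  add 27.72.248.0/24 -> H4 at depth 24
  ? 27.72.248.0  path d0:H2→d1:-→d2:-→d3:-→d4:-→d5:-→d6:-→d7:-→d8:-→d9:-→d10:-→d11:-→d12:-→d13:-→d14:-→d15:-→d16:-→d17:-→d18:-→d19:-→d20:-→d21:-→d22:-→d23:-→d24:H4  best=H4
  - 99.0.0.0/8 clear@8
  add 99.183.220.0/24 -> H3 at depth 24
  ? 27.72.248.79  path d0:H2→d1:-→d2:-→d3:-→d4:-→d5:-→d6:-→d7:-→d8:-→d9:-→d10:-→d11:-→d12:-→d13:-→d14:-→d15:-→d16:-→d17:-→d18:-→d19:-→d20:-→d21:-→d22:-→d23:-→d24:H4  best=H4
  ? 99.183.220.0  path d0:H2→d1:-→d2:-→d3:-→d4:-→d5:-→d6:-→d7:-→d8:-→d9:-→d10:-→d11:H5→d12:-→d13:-→d14:-→d15:-→d16:-→d17:-→d18:-→d19:-→d20:-→d21:-→d22:-→d23:-→d24:H3  best=H3
  add 99.183.220.0/24 -> H1 at depth 24
  ? 99.183.220.1  path d0:H2→d1:-→d2:-→d3:-→d4:-→d5:-→d6:-→d7:-→d8:-→d9:-→d10:-→d11:H5→d12:-→d13:-→d14:-→d15:-→d16:-→d17:-→d18:-→d19:-→d20:-→d21:-→d22:-→d23:-→d24:H1  best=H1
  ? 201.50.93.152  path d0:H2  best=H2
  add 27.72.248.192/28 -> H3 at depth 28
  add 58.137.147.120/29 -> H2 at depth 29
  ? 99.183.220.78  path d0:H2→d1:-→d2:-→d3:-→d4:-→d5:-→d6:-→d7:-→d8:-→d9:-→d10:-→d11:H5→d12:-→d13:-→d14:-→d15:-→d16:-→d17:-→d18:-→d19:-→d20:-→d21:-→d22:-→d23:-→d24:H1  best=H1
  - 58.137.147.120/29 clear@29
  ? 99.160.0.1  path d0:H2→d1:-→d2:-→d3:-→d4:-→d5:-→d6:-→d7:-→d8:-→d9:-→d10:-→d11:H5  best=H5
  ? 99.183.220.7  path d0:H2→d1:-→d2:-→d3:-→d4:-→d5:-→d6:-→d7:-→d8:-→d9:-→d10:-→d11:H5→d12:-→d13:-→d14:-→d15:-→d16:-→d17:-→d18:-→d19:-→d20:-→d21:-→d22:-→d23:-→d24:H1  best=H1
  ? 27.72.248.20  path d0:H2→d1:-→d2:-→d3:-→d4:-→d5:-→d6:-→d7:-→d8:-→d9:-→d10:-→d11:-→d12:-→d13:-→d14:-→d15:-→d16:-→d17:-→d18:-→d19:-→d20:-→d21:-→d22:-→d23:-→d24:H4  best=H4
  add 99.176.0.0/12 -> H6 at depth 12
  - 99.176.0.0/12 clear@12

== LOOKUPS ==
["H0","H0","H6","H2","H5","H5","H5","H4","H4","H3","H1","H2","H1","H5","H1","H4"]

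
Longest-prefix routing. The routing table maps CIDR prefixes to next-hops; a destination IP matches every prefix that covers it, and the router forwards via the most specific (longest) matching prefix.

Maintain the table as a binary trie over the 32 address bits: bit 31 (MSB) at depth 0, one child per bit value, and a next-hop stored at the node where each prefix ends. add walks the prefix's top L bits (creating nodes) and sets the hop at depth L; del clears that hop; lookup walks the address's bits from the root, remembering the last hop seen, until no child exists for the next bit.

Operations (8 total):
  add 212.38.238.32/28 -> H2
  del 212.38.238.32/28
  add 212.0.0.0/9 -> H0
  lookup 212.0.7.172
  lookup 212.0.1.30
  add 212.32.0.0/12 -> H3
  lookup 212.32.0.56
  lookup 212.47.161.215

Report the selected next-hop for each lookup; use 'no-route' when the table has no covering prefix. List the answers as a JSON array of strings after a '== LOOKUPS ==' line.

Process each operation:
  + 212.38.238.32/28 (H2) depth=28
  - 212.38.238.32/28 clear@28
  + 212.0.0.0/9 (H0) depth=9
  lookup 212.0.7.172: bits 1101010000 walk d0:-→d1:-→d2:-→d3:-→d4:-→d5:-→d6:-→d7:-→d8:-→d9:H0→d10:- -> H0
  lookup 212.0.1.30: bits 1101010000 walk d0:-→d1:-→d2:-→d3:-→d4:-→d5:-→d6:-→d7:-→d8:-→d9:H0→d10:- -> H0
  + 212.32.0.0/12 (H3) depth=12
  lookup 212.32.0.56: bits 1101010000100 walk d0:-→d1:-→d2:-→d3:-→d4:-→d5:-→d6:-→d7:-→d8:-→d9:H0→d10:-→d11:-→d12:H3→d13:- -> H3
  lookup 212.47.161.215: bits 110101000010 walk d0:-→d1:-→d2:-→d3:-→d4:-→d5:-→d6:-→d7:-→d8:-→d9:H0→d10:-→d11:-→d12:H3 -> H3

== LOOKUPS ==
["H0","H0","H3","H3"]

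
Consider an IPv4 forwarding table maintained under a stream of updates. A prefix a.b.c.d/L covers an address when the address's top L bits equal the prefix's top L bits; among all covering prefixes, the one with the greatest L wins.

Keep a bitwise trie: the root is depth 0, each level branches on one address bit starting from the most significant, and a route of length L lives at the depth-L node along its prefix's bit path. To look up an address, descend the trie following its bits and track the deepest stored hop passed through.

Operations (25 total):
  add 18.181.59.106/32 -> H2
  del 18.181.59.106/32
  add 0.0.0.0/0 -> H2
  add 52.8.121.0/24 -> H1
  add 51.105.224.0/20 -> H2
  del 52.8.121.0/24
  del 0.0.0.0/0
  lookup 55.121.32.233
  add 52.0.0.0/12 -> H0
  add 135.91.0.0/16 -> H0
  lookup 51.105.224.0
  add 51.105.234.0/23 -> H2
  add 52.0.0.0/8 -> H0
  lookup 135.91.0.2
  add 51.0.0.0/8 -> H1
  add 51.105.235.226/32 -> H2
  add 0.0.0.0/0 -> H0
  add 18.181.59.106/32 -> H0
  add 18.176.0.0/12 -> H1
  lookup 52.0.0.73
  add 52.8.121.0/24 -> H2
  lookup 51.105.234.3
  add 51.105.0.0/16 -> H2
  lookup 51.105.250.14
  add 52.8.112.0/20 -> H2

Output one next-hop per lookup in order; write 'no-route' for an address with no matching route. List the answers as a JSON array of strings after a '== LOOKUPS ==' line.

Apply in order:
  add 18.181.59.106/32 -> H2 at depth 32
  del 18.181.59.106/32 (clear depth 32)
  add 0.0.0.0/0 -> H2 at depth 0
  add 52.8.121.0/24 -> H1 at depth 24
  add 51.105.224.0/20 -> H2 at depth 20
  del 52.8.121.0/24 (clear depth 24)
  del 0.0.0.0/0 (clear depth 0)
  Q 55.121.32.233: descend 001101 ; hops seen [∅] ; pick no-route
  add 52.0.0.0/12 -> H0 at depth 12
  add 135.91.0.0/16 -> H0 at depth 16
  Q 51.105.224.0: descend 00110011011010011110 ; hops seen [H2] ; pick H2
  add 51.105.234.0/23 -> H2 at depth 23
  add 52.0.0.0/8 -> H0 at depth 8
  Q 135.91.0.2: descend 1000011101011011 ; hops seen [H0] ; pick H0
  add 51.0.0.0/8 -> H1 at depth 8
  add 51.105.235.226/32 -> H2 at depth 32
  add 0.0.0.0/0 -> H0 at depth 0
  add 18.181.59.106/32 -> H0 at depth 32
  add 18.176.0.0/12 -> H1 at depth 12
  Q 52.0.0.73: descend 001101000000 ; hops seen [H0,H0,H0] ; pick H0
  add 52.8.121.0/24 -> H2 at depth 24
  Q 51.105.234.3: descend 00110011011010011110101 ; hops seen [H0,H1,H2,H2] ; pick H2
  add 51.105.0.0/16 -> H2 at depth 16
  Q 51.105.250.14: descend 0011001101101001111 ; hops seen [H0,H1,H2] ; pick H2
  add 52.8.112.0/20 -> H2 at depth 20

== LOOKUPS ==
["no-route","H2","H0","H0","H2","H2"]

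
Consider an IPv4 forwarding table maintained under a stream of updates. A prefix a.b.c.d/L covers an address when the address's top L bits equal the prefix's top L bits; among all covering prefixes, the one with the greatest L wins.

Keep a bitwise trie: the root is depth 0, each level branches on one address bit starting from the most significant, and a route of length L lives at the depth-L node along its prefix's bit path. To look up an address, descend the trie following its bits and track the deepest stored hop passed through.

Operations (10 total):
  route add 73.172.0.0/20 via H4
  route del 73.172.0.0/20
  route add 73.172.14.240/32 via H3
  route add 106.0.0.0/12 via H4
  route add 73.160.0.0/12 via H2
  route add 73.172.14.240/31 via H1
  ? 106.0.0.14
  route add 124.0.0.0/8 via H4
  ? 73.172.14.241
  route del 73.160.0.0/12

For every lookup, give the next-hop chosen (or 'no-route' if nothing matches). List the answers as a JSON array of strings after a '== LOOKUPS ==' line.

Trace:
  add 73.172.0.0/20 -> H4 at depth 20
  del 73.172.0.0/20 (clear depth 20)
  add 73.172.14.240/32 -> H3 at depth 32
  add 106.0.0.0/12 -> H4 at depth 12
  add 73.160.0.0/12 -> H2 at depth 12
  add 73.172.14.240/31 -> H1 at depth 31
  ? 106.0.0.14  path d0:-→d1:-→d2:-→d3:-→d4:-→d5:-→d6:-→d7:-→d8:-→d9:-→d10:-→d11:-→d12:H4  best=H4
  add 124.0.0.0/8 -> H4 at depth 8
  ? 73.172.14.241  path d0:-→d1:-→d2:-→d3:-→d4:-→d5:-→d6:-→d7:-→d8:-→d9:-→d10:-→d11:-→d12:H2→d13:-→d14:-→d15:-→d16:-→d17:-→d18:-→d19:-→d20:-→d21:-→d22:-→d23:-→d24:-→d25:-→d26:-→d27:-→d28:-→d29:-→d30:-→d31:H1  best=H1
  del 73.160.0.0/12 (clear depth 12)

== LOOKUPS ==
["H4","H1"]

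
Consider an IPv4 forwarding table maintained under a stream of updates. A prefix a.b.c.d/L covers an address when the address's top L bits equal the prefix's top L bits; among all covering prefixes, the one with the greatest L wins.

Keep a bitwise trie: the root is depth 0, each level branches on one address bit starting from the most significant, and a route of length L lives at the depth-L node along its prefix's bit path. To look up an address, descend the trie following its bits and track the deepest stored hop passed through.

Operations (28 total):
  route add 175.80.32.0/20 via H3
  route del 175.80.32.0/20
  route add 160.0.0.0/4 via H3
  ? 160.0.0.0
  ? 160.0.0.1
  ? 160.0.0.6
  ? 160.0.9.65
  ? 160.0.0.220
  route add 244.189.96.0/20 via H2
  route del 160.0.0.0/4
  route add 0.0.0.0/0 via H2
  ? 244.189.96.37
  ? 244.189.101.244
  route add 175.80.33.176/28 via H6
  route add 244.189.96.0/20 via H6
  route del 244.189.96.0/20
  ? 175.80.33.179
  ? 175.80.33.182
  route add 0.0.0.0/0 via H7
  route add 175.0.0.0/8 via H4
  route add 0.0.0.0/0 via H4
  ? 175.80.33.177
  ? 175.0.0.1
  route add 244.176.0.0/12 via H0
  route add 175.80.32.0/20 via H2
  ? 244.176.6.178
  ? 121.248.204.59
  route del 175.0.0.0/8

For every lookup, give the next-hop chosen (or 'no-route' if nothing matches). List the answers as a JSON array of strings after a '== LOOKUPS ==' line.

Apply in order:
  add 175.80.32.0/20 -> H3 at depth 20
  del 175.80.32.0/20 (clear depth 20)
  add 160.0.0.0/4 -> H3 at depth 4
  ? 160.0.0.0  path d0:-→d1:-→d2:-→d3:-→d4:H3  best=H3
  ? 160.0.0.1  path d0:-→d1:-→d2:-→d3:-→d4:H3  best=H3
  ? 160.0.0.6  path d0:-→d1:-→d2:-→d3:-→d4:H3  best=H3
  ? 160.0.9.65  path d0:-→d1:-→d2:-→d3:-→d4:H3  best=H3
  ? 160.0.0.220  path d0:-→d1:-→d2:-→d3:-→d4:H3  best=H3
  add 244.189.96.0/20 -> H2 at depth 20
  del 160.0.0.0/4 (clear depth 4)
  add 0.0.0.0/0 -> H2 at depth 0
  ? 244.189.96.37  path d0:H2→d1:-→d2:-→d3:-→d4:-→d5:-→d6:-→d7:-→d8:-→d9:-→d10:-→d11:-→d12:-→d13:-→d14:-→d15:-→d16:-→d17:-→d18:-→d19:-→d20:H2  best=H2
  ? 244.189.101.244  path d0:H2→d1:-→d2:-→d3:-→d4:-→d5:-→d6:-→d7:-→d8:-→d9:-→d10:-→d11:-→d12:-→d13:-→d14:-→d15:-→d16:-→d17:-→d18:-→d19:-→d20:H2  best=H2
  add 175.80.33.176/28 -> H6 at depth 28
  add 244.189.96.0/20 -> H6 at depth 20
  del 244.189.96.0/20 (clear depth 20)
  ? 175.80.33.179  path d0:H2→d1:-→d2:-→d3:-→d4:-→d5:-→d6:-→d7:-→d8:-→d9:-→d10:-→d11:-→d12:-→d13:-→d14:-→d15:-→d16:-→d17:-→d18:-→d19:-→d20:-→d21:-→d22:-→d23:-→d24:-→d25:-→d26:-→d27:-→d28:H6  best=H6
  ? 175.80.33.182  path d0:H2→d1:-→d2:-→d3:-→d4:-→d5:-→d6:-→d7:-→d8:-→d9:-→d10:-→d11:-→d12:-→d13:-→d14:-→d15:-→d16:-→d17:-→d18:-→d19:-→d20:-→d21:-→d22:-→d23:-→d24:-→d25:-→d26:-→d27:-→d28:H6  best=H6
  add 0.0.0.0/0 -> H7 at depth 0
  add 175.0.0.0/8 -> H4 at depth 8
  add 0.0.0.0/0 -> H4 at depth 0
  ? 175.80.33.177  path d0:H4→d1:-→d2:-→d3:-→d4:-→d5:-→d6:-→d7:-→d8:H4→d9:-→d10:-→d11:-→d12:-→d13:-→d14:-→d15:-→d16:-→d17:-→d18:-→d19:-→d20:-→d21:-→d22:-→d23:-→d24:-→d25:-→d26:-→d27:-→d28:H6  best=H6
  ? 175.0.0.1  path d0:H4→d1:-→d2:-→d3:-→d4:-→d5:-→d6:-→d7:-→d8:H4→d9:-  best=H4
  add 244.176.0.0/12 -> H0 at depth 12
  add 175.80.32.0/20 -> H2 at depth 20
  ? 244.176.6.178  path d0:H4→d1:-→d2:-→d3:-→d4:-→d5:-→d6:-→d7:-→d8:-→d9:-→d10:-→d11:-→d12:H0  best=H0
  ? 121.248.204.59  path d0:H4  best=H4
  del 175.0.0.0/8 (clear depth 8)

== LOOKUPS ==
["H3","H3","H3","H3","H3","H2","H2","H6","H6","H6","H4","H0","H4"]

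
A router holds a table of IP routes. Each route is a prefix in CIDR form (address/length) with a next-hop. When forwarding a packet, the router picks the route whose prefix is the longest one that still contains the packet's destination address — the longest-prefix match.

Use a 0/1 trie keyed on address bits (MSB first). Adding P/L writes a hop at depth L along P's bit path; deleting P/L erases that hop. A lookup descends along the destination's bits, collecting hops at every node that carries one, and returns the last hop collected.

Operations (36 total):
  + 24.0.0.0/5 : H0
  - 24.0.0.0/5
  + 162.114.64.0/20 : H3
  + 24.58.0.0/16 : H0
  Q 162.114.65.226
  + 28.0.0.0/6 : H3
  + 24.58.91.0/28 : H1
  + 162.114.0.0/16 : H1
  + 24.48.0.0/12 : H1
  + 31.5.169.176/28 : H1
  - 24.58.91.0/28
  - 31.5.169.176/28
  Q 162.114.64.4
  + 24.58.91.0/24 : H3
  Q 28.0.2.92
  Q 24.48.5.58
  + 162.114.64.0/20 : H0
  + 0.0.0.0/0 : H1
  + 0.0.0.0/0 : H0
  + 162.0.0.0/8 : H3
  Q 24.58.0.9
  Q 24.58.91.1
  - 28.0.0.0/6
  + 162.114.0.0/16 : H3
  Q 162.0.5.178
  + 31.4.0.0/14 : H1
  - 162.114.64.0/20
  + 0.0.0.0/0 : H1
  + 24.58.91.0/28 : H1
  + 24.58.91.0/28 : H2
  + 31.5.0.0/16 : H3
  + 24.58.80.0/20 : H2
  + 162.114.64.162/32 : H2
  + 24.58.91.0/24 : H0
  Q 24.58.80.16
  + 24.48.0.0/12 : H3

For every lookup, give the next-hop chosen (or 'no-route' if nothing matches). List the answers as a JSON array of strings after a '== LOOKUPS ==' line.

Apply in order:
  add 24.0.0.0/5 -> H0 at depth 5
  del 24.0.0.0/5 (clear depth 5)
  add 162.114.64.0/20 -> H3 at depth 20
  add 24.58.0.0/16 -> H0 at depth 16
  ? 162.114.65.226  path d0:-→d1:-→d2:-→d3:-→d4:-→d5:-→d6:-→d7:-→d8:-→d9:-→d10:-→d11:-→d12:-→d13:-→d14:-→d15:-→d16:-→d17:-→d18:-→d19:-→d20:H3  best=H3
  add 28.0.0.0/6 -> H3 at depth 6
  add 24.58.91.0/28 -> H1 at depth 28
  add 162.114.0.0/16 -> H1 at depth 16
  add 24.48.0.0/12 -> H1 at depth 12
  add 31.5.169.176/28 -> H1 at depth 28
  del 24.58.91.0/28 (clear depth 28)
  del 31.5.169.176/28 (clear depth 28)
  ? 162.114.64.4  path d0:-→d1:-→d2:-→d3:-→d4:-→d5:-→d6:-→d7:-→d8:-→d9:-→d10:-→d11:-→d12:-→d13:-→d14:-→d15:-→d16:H1→d17:-→d18:-→d19:-→d20:H3  best=H3
  add 24.58.91.0/24 -> H3 at depth 24
  ? 28.0.2.92  path d0:-→d1:-→d2:-→d3:-→d4:-→d5:-→d6:H3  best=H3
  ? 24.48.5.58  path d0:-→d1:-→d2:-→d3:-→d4:-→d5:-→d6:-→d7:-→d8:-→d9:-→d10:-→d11:-→d12:H1  best=H1
  add 162.114.64.0/20 -> H0 at depth 20
  add 0.0.0.0/0 -> H1 at depth 0
  add 0.0.0.0/0 -> H0 at depth 0
  add 162.0.0.0/8 -> H3 at depth 8
  ? 24.58.0.9  path d0:H0→d1:-→d2:-→d3:-→d4:-→d5:-→d6:-→d7:-→d8:-→d9:-→d10:-→d11:-→d12:H1→d13:-→d14:-→d15:-→d16:H0→d17:-  best=H0
  ? 24.58.91.1  path d0:H0→d1:-→d2:-→d3:-→d4:-→d5:-→d6:-→d7:-→d8:-→d9:-→d10:-→d11:-→d12:H1→d13:-→d14:-→d15:-→d16:H0→d17:-→d18:-→d19:-→d20:-→d21:-→d22:-→d23:-→d24:H3→d25:-→d26:-→d27:-→d28:-  best=H3
  del 28.0.0.0/6 (clear depth 6)
  add 162.114.0.0/16 -> H3 at depth 16
  ? 162.0.5.178  path d0:H0→d1:-→d2:-→d3:-→d4:-→d5:-→d6:-→d7:-→d8:H3→d9:-  best=H3
  add 31.4.0.0/14 -> H1 at depth 14
  del 162.114.64.0/20 (clear depth 20)
  add 0.0.0.0/0 -> H1 at depth 0
  add 24.58.91.0/28 -> H1 at depth 28
  add 24.58.91.0/28 -> H2 at depth 28
  add 31.5.0.0/16 -> H3 at depth 16
  add 24.58.80.0/20 -> H2 at depth 20
  add 162.114.64.162/32 -> H2 at depth 32
  add 24.58.91.0/24 -> H0 at depth 24
  ? 24.58.80.16  path d0:H1→d1:-→d2:-→d3:-→d4:-→d5:-→d6:-→d7:-→d8:-→d9:-→d10:-→d11:-→d12:H1→d13:-→d14:-→d15:-→d16:H0→d17:-→d18:-→d19:-→d20:H2  best=H2
  add 24.48.0.0/12 -> H3 at depth 12

== LOOKUPS ==
["H3","H3","H3","H1","H0","H3","H3","H2"]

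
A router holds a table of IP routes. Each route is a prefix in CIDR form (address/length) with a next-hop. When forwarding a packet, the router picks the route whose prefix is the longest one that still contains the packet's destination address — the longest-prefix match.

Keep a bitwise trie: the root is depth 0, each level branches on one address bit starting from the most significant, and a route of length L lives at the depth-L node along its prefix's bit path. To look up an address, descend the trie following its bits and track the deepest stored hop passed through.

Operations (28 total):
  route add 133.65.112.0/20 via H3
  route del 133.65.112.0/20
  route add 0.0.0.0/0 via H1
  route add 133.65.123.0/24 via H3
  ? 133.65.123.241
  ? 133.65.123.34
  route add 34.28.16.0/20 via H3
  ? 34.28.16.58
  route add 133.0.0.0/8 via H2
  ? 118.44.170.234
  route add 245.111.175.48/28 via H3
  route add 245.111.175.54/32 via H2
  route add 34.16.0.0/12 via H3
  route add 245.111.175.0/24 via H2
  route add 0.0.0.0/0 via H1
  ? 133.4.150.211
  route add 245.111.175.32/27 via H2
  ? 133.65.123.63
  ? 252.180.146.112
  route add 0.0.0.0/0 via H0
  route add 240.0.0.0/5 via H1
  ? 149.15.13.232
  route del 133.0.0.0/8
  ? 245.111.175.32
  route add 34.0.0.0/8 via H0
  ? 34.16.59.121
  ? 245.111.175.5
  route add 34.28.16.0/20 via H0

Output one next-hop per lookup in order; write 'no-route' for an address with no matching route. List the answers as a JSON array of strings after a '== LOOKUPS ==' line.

Apply in order:
  + 133.65.112.0/20 (H3) depth=20
  - 133.65.112.0/20 clear@20
  + 0.0.0.0/0 (H1) depth=0
  + 133.65.123.0/24 (H3) depth=24
  Q 133.65.123.241: descend 100001010100000101111011 ; hops seen [H1,H3] ; pick H3
  Q 133.65.123.34: descend 100001010100000101111011 ; hops seen [H1,H3] ; pick H3
  + 34.28.16.0/20 (H3) depth=20
  Q 34.28.16.58: descend 00100010000111000001 ; hops seen [H1,H3] ; pick H3
  + 133.0.0.0/8 (H2) depth=8
  Q 118.44.170.234: descend 0 ; hops seen [H1] ; pick H1
  + 245.111.175.48/28 (H3) depth=28
  + 245.111.175.54/32 (H2) depth=32
  + 34.16.0.0/12 (H3) depth=12
  + 245.111.175.0/24 (H2) depth=24
  + 0.0.0.0/0 (H1) depth=0
  Q 133.4.150.211: descend 100001010 ; hops seen [H1,H2] ; pick H2
  + 245.111.175.32/27 (H2) depth=27
  Q 133.65.123.63: descend 100001010100000101111011 ; hops seen [H1,H2,H3] ; pick H3
  Q 252.180.146.112: descend 1111 ; hops seen [H1] ; pick H1
  + 0.0.0.0/0 (H0) depth=0
  + 240.0.0.0/5 (H1) depth=5
  Q 149.15.13.232: descend 100 ; hops seen [H0] ; pick H0
  - 133.0.0.0/8 clear@8
  Q 245.111.175.32: descend 111101010110111110101111001 ; hops seen [H0,H1,H2,H2] ; pick H2
  + 34.0.0.0/8 (H0) depth=8
  Q 34.16.59.121: descend 001000100001 ; hops seen [H0,H0,H3] ; pick H3
  Q 245.111.175.5: descend 11110101011011111010111100 ; hops seen [H0,H1,H2] ; pick H2
  + 34.28.16.0/20 (H0) depth=20

== LOOKUPS ==
["H3","H3","H3","H1","H2","H3","H1","H0","H2","H3","H2"]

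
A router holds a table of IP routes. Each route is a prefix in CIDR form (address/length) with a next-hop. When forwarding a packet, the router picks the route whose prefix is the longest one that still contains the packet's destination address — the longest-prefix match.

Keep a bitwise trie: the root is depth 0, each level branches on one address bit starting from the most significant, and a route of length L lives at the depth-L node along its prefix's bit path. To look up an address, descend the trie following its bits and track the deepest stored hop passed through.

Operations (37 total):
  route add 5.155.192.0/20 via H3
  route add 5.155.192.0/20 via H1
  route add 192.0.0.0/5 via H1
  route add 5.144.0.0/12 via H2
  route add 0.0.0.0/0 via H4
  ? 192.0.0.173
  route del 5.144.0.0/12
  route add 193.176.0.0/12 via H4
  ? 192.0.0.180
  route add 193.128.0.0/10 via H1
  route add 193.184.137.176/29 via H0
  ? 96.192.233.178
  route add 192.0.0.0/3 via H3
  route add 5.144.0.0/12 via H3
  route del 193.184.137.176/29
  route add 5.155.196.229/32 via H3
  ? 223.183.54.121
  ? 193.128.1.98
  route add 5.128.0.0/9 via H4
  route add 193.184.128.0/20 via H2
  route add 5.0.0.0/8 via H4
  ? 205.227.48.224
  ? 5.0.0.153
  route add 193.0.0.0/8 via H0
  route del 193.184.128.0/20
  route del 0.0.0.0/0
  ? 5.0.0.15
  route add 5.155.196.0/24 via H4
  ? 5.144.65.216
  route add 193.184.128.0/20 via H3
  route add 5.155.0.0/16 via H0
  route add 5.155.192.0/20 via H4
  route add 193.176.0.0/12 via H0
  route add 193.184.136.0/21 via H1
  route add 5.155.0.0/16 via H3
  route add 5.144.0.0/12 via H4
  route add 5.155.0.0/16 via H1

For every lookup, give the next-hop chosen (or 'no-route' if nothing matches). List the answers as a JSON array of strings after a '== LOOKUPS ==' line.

Trace:
  add 5.155.192.0/20 -> H3 at depth 20
  add 5.155.192.0/20 -> H1 at depth 20
  add 192.0.0.0/5 -> H1 at depth 5
  add 5.144.0.0/12 -> H2 at depth 12
  add 0.0.0.0/0 -> H4 at depth 0
  ? 192.0.0.173  path d0:H4→d1:-→d2:-→d3:-→d4:-→d5:H1  best=H1
  - 5.144.0.0/12 clear@12
  add 193.176.0.0/12 -> H4 at depth 12
  ? 192.0.0.180  path d0:H4→d1:-→d2:-→d3:-→d4:-→d5:H1→d6:-→d7:-  best=H1
  add 193.128.0.0/10 -> H1 at depth 10
  add 193.184.137.176/29 -> H0 at depth 29
  ? 96.192.233.178  path d0:H4→d1:-  best=H4
  add 192.0.0.0/3 -> H3 at depth 3
  add 5.144.0.0/12 -> H3 at depth 12
  - 193.184.137.176/29 clear@29
  add 5.155.196.229/32 -> H3 at depth 32
  ? 223.183.54.121  path d0:H4→d1:-→d2:-→d3:H3  best=H3
  ? 193.128.1.98  path d0:H4→d1:-→d2:-→d3:H3→d4:-→d5:H1→d6:-→d7:-→d8:-→d9:-→d10:H1  best=H1
  add 5.128.0.0/9 -> H4 at depth 9
  add 193.184.128.0/20 -> H2 at depth 20
  add 5.0.0.0/8 -> H4 at depth 8
  ? 205.227.48.224  path d0:H4→d1:-→d2:-→d3:H3→d4:-  best=H3
  ? 5.0.0.153  path d0:H4→d1:-→d2:-→d3:-→d4:-→d5:-→d6:-→d7:-→d8:H4  best=H4
  add 193.0.0.0/8 -> H0 at depth 8
  - 193.184.128.0/20 clear@20
  - 0.0.0.0/0 clear@0
  ? 5.0.0.15  path d0:-→d1:-→d2:-→d3:-→d4:-→d5:-→d6:-→d7:-→d8:H4  best=H4
  add 5.155.196.0/24 -> H4 at depth 24
  ? 5.144.65.216  path d0:-→d1:-→d2:-→d3:-→d4:-→d5:-→d6:-→d7:-→d8:H4→d9:H4→d10:-→d11:-→d12:H3  best=H3
  add 193.184.128.0/20 -> H3 at depth 20
  add 5.155.0.0/16 -> H0 at depth 16
  add 5.155.192.0/20 -> H4 at depth 20
  add 193.176.0.0/12 -> H0 at depth 12
  add 193.184.136.0/21 -> H1 at depth 21
  add 5.155.0.0/16 -> H3 at depth 16
  add 5.144.0.0/12 -> H4 at depth 12
  add 5.155.0.0/16 -> H1 at depth 16

== LOOKUPS ==
["H1","H1","H4","H3","H1","H3","H4","H4","H3"]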